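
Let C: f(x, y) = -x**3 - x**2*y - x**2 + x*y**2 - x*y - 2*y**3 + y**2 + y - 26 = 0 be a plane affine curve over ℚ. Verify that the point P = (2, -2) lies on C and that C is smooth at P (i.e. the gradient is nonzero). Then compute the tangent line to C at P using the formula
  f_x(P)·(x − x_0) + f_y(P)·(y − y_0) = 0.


Tangent line at P: -2*x - 41*y - 78 = 0.

Step 1: f(2, -2) = 0, so P lies on C.
Step 2: partial derivatives
  f_x(x, y) = -3*x**2 - 2*x*y - 2*x + y**2 - y, f_y(x, y) = -x**2 + 2*x*y - x - 6*y**2 + 2*y + 1.
  f_x(P) = -2, f_y(P) = -41 (gradient nonzero, so P is smooth).
Step 3: tangent line at P: -2·(x − 2) + -41·(y − -2) = 0.
Expanding: -2*x - 41*y - 78 = 0.


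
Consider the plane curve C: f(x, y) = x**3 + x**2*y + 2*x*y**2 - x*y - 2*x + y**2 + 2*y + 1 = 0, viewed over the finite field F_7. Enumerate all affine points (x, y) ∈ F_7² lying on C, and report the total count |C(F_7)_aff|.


Affine F_7-points: {(0, 6), (1, 0), (1, 4), (2, 1), (3, 6), (5, 6)}; count = 6.

For each of the 49 pairs (x, y) ∈ F_7², evaluate f(x, y) mod 7. Record the zeros.
  x = 0: [0↦1, 1↦4, 2↦2, 3↦2, 4↦4, 5↦1, 6↦0]  zeros at y ∈ {6}
  x = 1: [0↦0, 1↦5, 2↦2, 3↦5, 4↦0, 5↦1, 6↦1]  zeros at y ∈ {0, 4}
  x = 2: [0↦5, 1↦0, 2↦5, 3↦6, 4↦3, 5↦3, 6↦6]  zeros at y ∈ {1}
  x = 3: [0↦1, 1↦2, 2↦3, 3↦4, 4↦5, 5↦6, 6↦0]  zeros at y ∈ {6}
  x = 4: [0↦1, 1↦3, 2↦2, 3↦5, 4↦5, 5↦2, 6↦3]  zeros at y ∈ ∅
  x = 5: [0↦4, 1↦2, 2↦1, 3↦1, 4↦2, 5↦4, 6↦0]  zeros at y ∈ {6}
  x = 6: [0↦2, 1↦5, 2↦6, 3↦5, 4↦2, 5↦4, 6↦4]  zeros at y ∈ ∅
Collecting zeros: affine points = {(0, 6), (1, 0), (1, 4), (2, 1), (3, 6), (5, 6)}.
Total count |C(F_7)_aff| = 6.


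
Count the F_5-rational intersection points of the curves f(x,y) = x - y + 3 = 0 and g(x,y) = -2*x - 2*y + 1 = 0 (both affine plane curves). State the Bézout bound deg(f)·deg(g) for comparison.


Common zeros: {(0, 3)}; count = 1; Bézout bound = 1.

deg(f) = 1, deg(g) = 1, so Bézout bound = 1.
Scan x ∈ F_5. For each x, list the y ∈ F_5 with f(x, y) ≡ 0 and those with g(x, y) ≡ 0 (mod 5); the common zeros in that column are the intersection.
  x = 0: f ≡ 0 at y ∈ {3}; g ≡ 0 at y ∈ {3}; common: {3}.
  x = 1: f ≡ 0 at y ∈ {4}; g ≡ 0 at y ∈ {2}; common: ∅.
  x = 2: f ≡ 0 at y ∈ {0}; g ≡ 0 at y ∈ {1}; common: ∅.
  x = 3: f ≡ 0 at y ∈ {1}; g ≡ 0 at y ∈ {0}; common: ∅.
  x = 4: f ≡ 0 at y ∈ {2}; g ≡ 0 at y ∈ {4}; common: ∅.
Collecting: common zeros = {(0, 3)}, so the count is 1.
Comparison with the Bézout bound: 1 ≤ 1 = deg(f)·deg(g), as expected for curves with no common component (the bound is attained).


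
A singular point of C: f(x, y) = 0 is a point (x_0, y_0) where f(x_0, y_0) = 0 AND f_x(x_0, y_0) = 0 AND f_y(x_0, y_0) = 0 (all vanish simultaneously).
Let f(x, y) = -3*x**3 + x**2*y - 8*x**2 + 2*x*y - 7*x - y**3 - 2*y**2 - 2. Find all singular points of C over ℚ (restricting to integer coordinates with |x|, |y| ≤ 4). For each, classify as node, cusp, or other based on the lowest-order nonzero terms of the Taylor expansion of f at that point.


Singular points: {(-1, -1)}; classification: cusp.

Compute partial derivatives:
  f_x = -9*x**2 + 2*x*y - 16*x + 2*y - 7.
  f_y = x**2 + 2*x - 3*y**2 - 4*y.
Scan x_0 ∈ {−4, ..., 4}. For each x_0, f_y(x_0, y) is a polynomial in y; find its integer roots y ∈ {−4, ..., 4}, then test f_x and f at those candidates.
  x = -4: f_y(-4, y) = -3*y**2 - 4*y + 8; no integer root y with |y| ≤ 4.
  x = -3: f_y(-3, y) = -3*y**2 - 4*y + 3; no integer root y with |y| ≤ 4.
  x = -2: f_y(-2, y) = -3*y**2 - 4*y; vanishes at y ∈ {0}. (-2, 0): f_x = -11 ≠ 0.
  x = -1: f_y(-1, y) = -3*y**2 - 4*y - 1; vanishes at y ∈ {-1}. (-1, -1): f_x = 0, f = 0 — SINGULAR.
  x = 0: f_y(0, y) = -3*y**2 - 4*y; vanishes at y ∈ {0}. (0, 0): f_x = -7 ≠ 0.
  x = 1: f_y(1, y) = -3*y**2 - 4*y + 3; no integer root y with |y| ≤ 4.
  x = 2: f_y(2, y) = -3*y**2 - 4*y + 8; no integer root y with |y| ≤ 4.
  x = 3: f_y(3, y) = -3*y**2 - 4*y + 15; vanishes at y ∈ {-3}. (3, -3): f_x = -160 ≠ 0.
  x = 4: f_y(4, y) = -3*y**2 - 4*y + 24; no integer root y with |y| ≤ 4.
Only singular point on the grid: (-1, -1).
Classify: substitute x = -1 + u, y = -1 + v and expand: f = -3*u**3 + u**2*v - v**3 + v**2.
No constant or linear terms (consistent with a singular point). Quadratic part: v**2. Cubic part: -3*u**3 + u**2*v - v**3.
The quadratic part v**2 is a perfect square, so there is a single (double) tangent line v = 0, i.e. y = -1. Restricting the cubic part to that line (v = 0) leaves -3*u**3 ≠ 0, so f is not divisible by v and the branch is v² ≈ 3*u**3 to lowest order — this is a cusp.
Classification: cusp.


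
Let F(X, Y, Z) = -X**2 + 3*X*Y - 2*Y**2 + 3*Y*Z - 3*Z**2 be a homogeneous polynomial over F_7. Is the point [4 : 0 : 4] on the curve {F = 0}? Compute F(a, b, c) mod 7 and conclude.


F(4,0,4) ≡ 6 (mod 7); P is NOT on the curve.

Evaluate F(4, 0, 4) term-by-term (mod 7).
  -X**2 ↦ -1·16·1·1 = -16
  3*X*Y ↦ 3·4·0·1 = 0
  -2*Y**2 ↦ -2·1·0·1 = 0
  3*Y*Z ↦ 3·1·0·4 = 0
  -3*Z**2 ↦ -3·1·1·16 = -48
Sum: F(4, 0, 4) = (-16) + (0) + (0) + (0) + (-48) = -64.
Reducing mod 7: -64 ≡ 6 (mod 7).
Since F(a, b, c) ≡ 6 ≠ 0 (mod 7), P does NOT lie on the curve.


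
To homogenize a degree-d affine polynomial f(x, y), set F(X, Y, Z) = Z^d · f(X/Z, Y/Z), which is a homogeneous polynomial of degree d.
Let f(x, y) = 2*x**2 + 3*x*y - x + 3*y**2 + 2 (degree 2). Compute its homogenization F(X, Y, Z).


F(X, Y, Z) = 2*X**2 + 3*X*Y - X*Z + 3*Y**2 + 2*Z**2

deg(f) = 2.
Substitute x = X/Z, y = Y/Z into f, then multiply by Z^2.
  monomial 2·x^2·y^0 ↦ 2·X^2·Y^0·Z^0.
  monomial 3·x^1·y^1 ↦ 3·X^1·Y^1·Z^0.
  monomial -1·x^1·y^0 ↦ -1·X^1·Y^0·Z^1.
  monomial 3·x^0·y^2 ↦ 3·X^0·Y^2·Z^0.
  monomial 2·x^0·y^0 ↦ 2·X^0·Y^0·Z^2.
Collecting: F(X, Y, Z) = 2*X**2 + 3*X*Y - X*Z + 3*Y**2 + 2*Z**2.


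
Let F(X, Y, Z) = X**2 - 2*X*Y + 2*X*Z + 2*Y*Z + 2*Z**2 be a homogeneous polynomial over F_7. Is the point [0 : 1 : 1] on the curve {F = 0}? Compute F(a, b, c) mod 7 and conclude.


F(0,1,1) ≡ 4 (mod 7); P is NOT on the curve.

Evaluate F(0, 1, 1) term-by-term (mod 7).
  X**2 ↦ 1·0·1·1 = 0
  -2*X*Y ↦ -2·0·1·1 = 0
  2*X*Z ↦ 2·0·1·1 = 0
  2*Y*Z ↦ 2·1·1·1 = 2
  2*Z**2 ↦ 2·1·1·1 = 2
Sum: F(0, 1, 1) = (0) + (0) + (0) + (2) + (2) = 4.
Reducing mod 7: 4 ≡ 4 (mod 7).
Since F(a, b, c) ≡ 4 ≠ 0 (mod 7), P does NOT lie on the curve.


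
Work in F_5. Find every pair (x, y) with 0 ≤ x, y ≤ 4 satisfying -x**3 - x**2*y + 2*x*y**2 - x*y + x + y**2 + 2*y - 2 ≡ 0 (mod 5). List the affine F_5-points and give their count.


Affine F_5-points: {(1, 2), (1, 3), (2, 3), (4, 3), (4, 4)}; count = 5.

For each of the 25 pairs (x, y) ∈ F_5², evaluate f(x, y) mod 5. Record the zeros.
  x = 0: [0↦3, 1↦1, 2↦1, 3↦3, 4↦2]  zeros at y ∈ ∅
  x = 1: [0↦3, 1↦1, 2↦0, 3↦0, 4↦1]  zeros at y ∈ {2, 3}
  x = 2: [0↦2, 1↦3, 2↦4, 3↦0, 4↦1]  zeros at y ∈ {3}
  x = 3: [0↦4, 1↦1, 2↦2, 3↦2, 4↦1]  zeros at y ∈ ∅
  x = 4: [0↦3, 1↦4, 2↦3, 3↦0, 4↦0]  zeros at y ∈ {3, 4}
Collecting zeros: affine points = {(1, 2), (1, 3), (2, 3), (4, 3), (4, 4)}.
Total count |C(F_5)_aff| = 5.


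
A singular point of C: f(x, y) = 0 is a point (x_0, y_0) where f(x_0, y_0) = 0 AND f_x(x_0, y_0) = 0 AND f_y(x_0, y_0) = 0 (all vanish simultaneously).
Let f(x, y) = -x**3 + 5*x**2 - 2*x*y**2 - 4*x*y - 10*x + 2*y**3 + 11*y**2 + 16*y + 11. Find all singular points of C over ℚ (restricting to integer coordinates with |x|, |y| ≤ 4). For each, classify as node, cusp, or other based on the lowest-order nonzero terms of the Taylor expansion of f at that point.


Singular points: {(2, -1)}; classification: node.

Compute partial derivatives:
  f_x = -3*x**2 + 10*x - 2*y**2 - 4*y - 10.
  f_y = -4*x*y - 4*x + 6*y**2 + 22*y + 16.
Scan x_0 ∈ {−4, ..., 4}. For each x_0, f_y(x_0, y) is a polynomial in y; find its integer roots y ∈ {−4, ..., 4}, then test f_x and f at those candidates.
  x = -4: f_y(-4, y) = 6*y**2 + 38*y + 32; vanishes at y ∈ {-1}. (-4, -1): f_x = -96 ≠ 0.
  x = -3: f_y(-3, y) = 6*y**2 + 34*y + 28; vanishes at y ∈ {-1}. (-3, -1): f_x = -65 ≠ 0.
  x = -2: f_y(-2, y) = 6*y**2 + 30*y + 24; vanishes at y ∈ {-4, -1}. (-2, -4): f_x = -58 ≠ 0; (-2, -1): f_x = -40 ≠ 0.
  x = -1: f_y(-1, y) = 6*y**2 + 26*y + 20; vanishes at y ∈ {-1}. (-1, -1): f_x = -21 ≠ 0.
  x = 0: f_y(0, y) = 6*y**2 + 22*y + 16; vanishes at y ∈ {-1}. (0, -1): f_x = -8 ≠ 0.
  x = 1: f_y(1, y) = 6*y**2 + 18*y + 12; vanishes at y ∈ {-2, -1}. (1, -2): f_x = -3 ≠ 0; (1, -1): f_x = -1 ≠ 0.
  x = 2: f_y(2, y) = 6*y**2 + 14*y + 8; vanishes at y ∈ {-1}. (2, -1): f_x = 0, f = 0 — SINGULAR.
  x = 3: f_y(3, y) = 6*y**2 + 10*y + 4; vanishes at y ∈ {-1}. (3, -1): f_x = -5 ≠ 0.
  x = 4: f_y(4, y) = 6*y**2 + 6*y; vanishes at y ∈ {-1, 0}. (4, -1): f_x = -16 ≠ 0; (4, 0): f_x = -18 ≠ 0.
Only singular point on the grid: (2, -1).
Classify: substitute x = 2 + u, y = -1 + v and expand: f = -u**3 - u**2 - 2*u*v**2 + 2*v**3 + v**2.
No constant or linear terms (consistent with a singular point). Quadratic part: -u**2 + v**2. Cubic part: -u**3 - 2*u*v**2 + 2*v**3.
The quadratic part v**2 - u**2 = (v − u)(v + u) splits into two distinct linear factors, so there are two distinct tangent lines y − -1 = ±(x − 2) — this is a node (ordinary double point).
Classification: node.


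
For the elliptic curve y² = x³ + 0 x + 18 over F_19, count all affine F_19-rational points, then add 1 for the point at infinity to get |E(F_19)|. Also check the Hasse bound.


Affine points = {(1, 0), (2, 8), (2, 11), (3, 8), (3, 11), (4, 5), (4, 14), (6, 5), (6, 14), (7, 0), (8, 6), (8, 13), (9, 5), (9, 14), (10, 7), (10, 12), (11, 0), (12, 6), (12, 13), (13, 7), (13, 12), (14, 8), (14, 11), (15, 7), (15, 12), (18, 6), (18, 13)}; affine count = 27; |E(F_19)| = 28.

Discriminant check: Δ ∝ 4a³ + 27b² = 4·0³ + 27·18² = 4·0 + 27·324 ≡ 8 (mod 19). Nonzero ⇒ E is nonsingular.
For each x ∈ F_19, compute rhs = x³ + 0·x + 18 mod 19, then count y ∈ F_19 with y² ≡ rhs.
  x = 0: rhs = 18, matching y values: none (0 points).
  x = 1: rhs = 0, matching y values: 0 (1 points).
  x = 2: rhs = 7, matching y values: 8, 11 (2 points).
  x = 3: rhs = 7, matching y values: 8, 11 (2 points).
  x = 4: rhs = 6, matching y values: 5, 14 (2 points).
  x = 5: rhs = 10, matching y values: none (0 points).
  x = 6: rhs = 6, matching y values: 5, 14 (2 points).
  x = 7: rhs = 0, matching y values: 0 (1 points).
  x = 8: rhs = 17, matching y values: 6, 13 (2 points).
  x = 9: rhs = 6, matching y values: 5, 14 (2 points).
  x = 10: rhs = 11, matching y values: 7, 12 (2 points).
  x = 11: rhs = 0, matching y values: 0 (1 points).
  x = 12: rhs = 17, matching y values: 6, 13 (2 points).
  x = 13: rhs = 11, matching y values: 7, 12 (2 points).
  x = 14: rhs = 7, matching y values: 8, 11 (2 points).
  x = 15: rhs = 11, matching y values: 7, 12 (2 points).
  x = 16: rhs = 10, matching y values: none (0 points).
  x = 17: rhs = 10, matching y values: none (0 points).
  x = 18: rhs = 17, matching y values: 6, 13 (2 points).
Total affine count: 27.
Full point count |E(F_19)| = 27 + 1 = 28.
Hasse bound: |28 − (19+1)| = |8| = 8 ≤ 2√19 ≈ 8.7178 ✓.


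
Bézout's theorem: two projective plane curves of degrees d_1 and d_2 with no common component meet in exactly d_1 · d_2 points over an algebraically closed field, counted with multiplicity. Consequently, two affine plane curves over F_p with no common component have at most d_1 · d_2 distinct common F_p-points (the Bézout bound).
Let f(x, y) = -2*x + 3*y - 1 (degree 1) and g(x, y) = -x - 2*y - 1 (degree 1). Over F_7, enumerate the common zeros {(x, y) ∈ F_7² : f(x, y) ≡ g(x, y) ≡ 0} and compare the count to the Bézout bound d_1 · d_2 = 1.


Common zeros: ∅; count = 0; Bézout bound = 1.

deg(f) = 1, deg(g) = 1, so Bézout bound = 1.
Scan x ∈ F_7. For each x, list the y ∈ F_7 with f(x, y) ≡ 0 and those with g(x, y) ≡ 0 (mod 7); the common zeros in that column are the intersection.
  x = 0: f ≡ 0 at y ∈ {5}; g ≡ 0 at y ∈ {3}; common: ∅.
  x = 1: f ≡ 0 at y ∈ {1}; g ≡ 0 at y ∈ {6}; common: ∅.
  x = 2: f ≡ 0 at y ∈ {4}; g ≡ 0 at y ∈ {2}; common: ∅.
  x = 3: f ≡ 0 at y ∈ {0}; g ≡ 0 at y ∈ {5}; common: ∅.
  x = 4: f ≡ 0 at y ∈ {3}; g ≡ 0 at y ∈ {1}; common: ∅.
  x = 5: f ≡ 0 at y ∈ {6}; g ≡ 0 at y ∈ {4}; common: ∅.
  x = 6: f ≡ 0 at y ∈ {2}; g ≡ 0 at y ∈ {0}; common: ∅.
Collecting: common zeros = ∅, so the count is 0.
Comparison with the Bézout bound: 0 ≤ 1 = deg(f)·deg(g), as expected for curves with no common component (the affine F_7-count falls short of the bound because intersections may lie at infinity, over extension fields, or carry multiplicity).


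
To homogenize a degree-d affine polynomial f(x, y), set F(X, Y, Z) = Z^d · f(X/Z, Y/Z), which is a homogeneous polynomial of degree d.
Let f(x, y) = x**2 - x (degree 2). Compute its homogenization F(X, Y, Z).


F(X, Y, Z) = X**2 - X*Z

deg(f) = 2.
Substitute x = X/Z, y = Y/Z into f, then multiply by Z^2.
  monomial 1·x^2·y^0 ↦ 1·X^2·Y^0·Z^0.
  monomial -1·x^1·y^0 ↦ -1·X^1·Y^0·Z^1.
Collecting: F(X, Y, Z) = X**2 - X*Z.


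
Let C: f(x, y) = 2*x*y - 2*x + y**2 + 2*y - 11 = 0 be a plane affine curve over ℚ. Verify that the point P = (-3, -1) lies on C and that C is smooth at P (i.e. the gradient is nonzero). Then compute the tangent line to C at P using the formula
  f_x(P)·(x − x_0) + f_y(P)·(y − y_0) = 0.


Tangent line at P: -4*x - 6*y - 18 = 0.

Step 1: f(-3, -1) = 0, so P lies on C.
Step 2: partial derivatives
  f_x(x, y) = 2*y - 2, f_y(x, y) = 2*x + 2*y + 2.
  f_x(P) = -4, f_y(P) = -6 (gradient nonzero, so P is smooth).
Step 3: tangent line at P: -4·(x − -3) + -6·(y − -1) = 0.
Expanding: -4*x - 6*y - 18 = 0.


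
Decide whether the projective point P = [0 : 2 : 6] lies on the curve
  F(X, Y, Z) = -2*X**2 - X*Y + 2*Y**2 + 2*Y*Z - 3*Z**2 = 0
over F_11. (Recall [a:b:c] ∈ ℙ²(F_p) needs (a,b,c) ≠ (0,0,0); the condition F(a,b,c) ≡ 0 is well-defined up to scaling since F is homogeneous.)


F(0,2,6) ≡ 1 (mod 11); P is NOT on the curve.

Evaluate F(0, 2, 6) term-by-term (mod 11).
  -2*X**2 ↦ -2·0·1·1 = 0
  -X*Y ↦ -1·0·2·1 = 0
  2*Y**2 ↦ 2·1·4·1 = 8
  2*Y*Z ↦ 2·1·2·6 = 24
  -3*Z**2 ↦ -3·1·1·36 = -108
Sum: F(0, 2, 6) = (0) + (0) + (8) + (24) + (-108) = -76.
Reducing mod 11: -76 ≡ 1 (mod 11).
Since F(a, b, c) ≡ 1 ≠ 0 (mod 11), P does NOT lie on the curve.


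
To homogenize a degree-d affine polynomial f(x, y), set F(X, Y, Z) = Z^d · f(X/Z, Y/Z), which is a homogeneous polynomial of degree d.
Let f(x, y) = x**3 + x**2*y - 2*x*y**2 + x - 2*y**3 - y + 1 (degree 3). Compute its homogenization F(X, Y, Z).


F(X, Y, Z) = X**3 + X**2*Y - 2*X*Y**2 + X*Z**2 - 2*Y**3 - Y*Z**2 + Z**3

deg(f) = 3.
Substitute x = X/Z, y = Y/Z into f, then multiply by Z^3.
  monomial 1·x^3·y^0 ↦ 1·X^3·Y^0·Z^0.
  monomial 1·x^2·y^1 ↦ 1·X^2·Y^1·Z^0.
  monomial -2·x^1·y^2 ↦ -2·X^1·Y^2·Z^0.
  monomial 1·x^1·y^0 ↦ 1·X^1·Y^0·Z^2.
  monomial -2·x^0·y^3 ↦ -2·X^0·Y^3·Z^0.
  monomial -1·x^0·y^1 ↦ -1·X^0·Y^1·Z^2.
  monomial 1·x^0·y^0 ↦ 1·X^0·Y^0·Z^3.
Collecting: F(X, Y, Z) = X**3 + X**2*Y - 2*X*Y**2 + X*Z**2 - 2*Y**3 - Y*Z**2 + Z**3.


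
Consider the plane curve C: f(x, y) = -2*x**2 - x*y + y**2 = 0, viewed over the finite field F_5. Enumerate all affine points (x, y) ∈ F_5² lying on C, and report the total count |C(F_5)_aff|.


Affine F_5-points: {(0, 0), (1, 2), (1, 4), (2, 3), (2, 4), (3, 1), (3, 2), (4, 1), (4, 3)}; count = 9.

For each of the 25 pairs (x, y) ∈ F_5², evaluate f(x, y) mod 5. Record the zeros.
  x = 0: [0↦0, 1↦1, 2↦4, 3↦4, 4↦1]  zeros at y ∈ {0}
  x = 1: [0↦3, 1↦3, 2↦0, 3↦4, 4↦0]  zeros at y ∈ {2, 4}
  x = 2: [0↦2, 1↦1, 2↦2, 3↦0, 4↦0]  zeros at y ∈ {3, 4}
  x = 3: [0↦2, 1↦0, 2↦0, 3↦2, 4↦1]  zeros at y ∈ {1, 2}
  x = 4: [0↦3, 1↦0, 2↦4, 3↦0, 4↦3]  zeros at y ∈ {1, 3}
Collecting zeros: affine points = {(0, 0), (1, 2), (1, 4), (2, 3), (2, 4), (3, 1), (3, 2), (4, 1), (4, 3)}.
Total count |C(F_5)_aff| = 9.


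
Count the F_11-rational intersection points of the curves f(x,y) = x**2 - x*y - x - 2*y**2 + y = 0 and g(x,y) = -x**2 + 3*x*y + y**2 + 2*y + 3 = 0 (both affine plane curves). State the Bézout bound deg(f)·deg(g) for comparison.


Common zeros: ∅; count = 0; Bézout bound = 4.

deg(f) = 2, deg(g) = 2, so Bézout bound = 4.
Scan x ∈ F_11. For each x, list the y ∈ F_11 with f(x, y) ≡ 0 and those with g(x, y) ≡ 0 (mod 11); the common zeros in that column are the intersection.
  x = 0: f ≡ 0 at y ∈ {0, 6}; g ≡ 0 at y ∈ {2, 7}; common: ∅.
  x = 1: f ≡ 0 at y ∈ {0}; g ≡ 0 at y ∈ ∅; common: ∅.
  x = 2: f ≡ 0 at y ∈ ∅; g ≡ 0 at y ∈ ∅; common: ∅.
  x = 3: f ≡ 0 at y ∈ ∅; g ≡ 0 at y ∈ ∅; common: ∅.
  x = 4: f ≡ 0 at y ∈ ∅; g ≡ 0 at y ∈ ∅; common: ∅.
  x = 5: f ≡ 0 at y ∈ {10}; g ≡ 0 at y ∈ {0, 5}; common: ∅.
  x = 6: f ≡ 0 at y ∈ {4, 10}; g ≡ 0 at y ∈ {0, 2}; common: ∅.
  x = 7: f ≡ 0 at y ∈ {2, 6}; g ≡ 0 at y ∈ {1, 9}; common: ∅.
  x = 8: f ≡ 0 at y ∈ ∅; g ≡ 0 at y ∈ ∅; common: ∅.
  x = 9: f ≡ 0 at y ∈ ∅; g ≡ 0 at y ∈ {6, 9}; common: ∅.
  x = 10: f ≡ 0 at y ∈ {4, 8}; g ≡ 0 at y ∈ {5, 7}; common: ∅.
Collecting: common zeros = ∅, so the count is 0.
Comparison with the Bézout bound: 0 ≤ 4 = deg(f)·deg(g), as expected for curves with no common component (the affine F_11-count falls short of the bound because intersections may lie at infinity, over extension fields, or carry multiplicity).


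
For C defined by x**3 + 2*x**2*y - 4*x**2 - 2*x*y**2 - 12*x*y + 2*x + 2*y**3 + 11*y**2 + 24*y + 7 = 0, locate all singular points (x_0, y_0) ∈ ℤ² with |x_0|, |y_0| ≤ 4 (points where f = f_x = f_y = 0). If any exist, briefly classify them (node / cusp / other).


Singular points: {(2, -1)}; classification: cusp.

Compute partial derivatives:
  f_x = 3*x**2 + 4*x*y - 8*x - 2*y**2 - 12*y + 2.
  f_y = 2*x**2 - 4*x*y - 12*x + 6*y**2 + 22*y + 24.
Scan x_0 ∈ {−4, ..., 4}. For each x_0, f_y(x_0, y) is a polynomial in y; find its integer roots y ∈ {−4, ..., 4}, then test f_x and f at those candidates.
  x = -4: f_y(-4, y) = 6*y**2 + 38*y + 104; no integer root y with |y| ≤ 4.
  x = -3: f_y(-3, y) = 6*y**2 + 34*y + 78; no integer root y with |y| ≤ 4.
  x = -2: f_y(-2, y) = 6*y**2 + 30*y + 56; no integer root y with |y| ≤ 4.
  x = -1: f_y(-1, y) = 6*y**2 + 26*y + 38; no integer root y with |y| ≤ 4.
  x = 0: f_y(0, y) = 6*y**2 + 22*y + 24; no integer root y with |y| ≤ 4.
  x = 1: f_y(1, y) = 6*y**2 + 18*y + 14; no integer root y with |y| ≤ 4.
  x = 2: f_y(2, y) = 6*y**2 + 14*y + 8; vanishes at y ∈ {-1}. (2, -1): f_x = 0, f = 0 — SINGULAR.
  x = 3: f_y(3, y) = 6*y**2 + 10*y + 6; no integer root y with |y| ≤ 4.
  x = 4: f_y(4, y) = 6*y**2 + 6*y + 8; no integer root y with |y| ≤ 4.
Only singular point on the grid: (2, -1).
Classify: substitute x = 2 + u, y = -1 + v and expand: f = u**3 + 2*u**2*v - 2*u*v**2 + 2*v**3 + v**2.
No constant or linear terms (consistent with a singular point). Quadratic part: v**2. Cubic part: u**3 + 2*u**2*v - 2*u*v**2 + 2*v**3.
The quadratic part v**2 is a perfect square, so there is a single (double) tangent line v = 0, i.e. y = -1. Restricting the cubic part to that line (v = 0) leaves u**3 ≠ 0, so f is not divisible by v and the branch is v² ≈ -u**3 to lowest order — this is a cusp.
Classification: cusp.


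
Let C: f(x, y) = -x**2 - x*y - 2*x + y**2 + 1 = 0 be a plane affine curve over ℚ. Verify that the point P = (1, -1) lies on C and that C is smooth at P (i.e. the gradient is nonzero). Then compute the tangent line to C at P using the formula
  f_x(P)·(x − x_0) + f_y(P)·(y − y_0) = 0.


Tangent line at P: -3*x - 3*y = 0.

Step 1: f(1, -1) = 0, so P lies on C.
Step 2: partial derivatives
  f_x(x, y) = -2*x - y - 2, f_y(x, y) = -x + 2*y.
  f_x(P) = -3, f_y(P) = -3 (gradient nonzero, so P is smooth).
Step 3: tangent line at P: -3·(x − 1) + -3·(y − -1) = 0.
Expanding: -3*x - 3*y = 0.


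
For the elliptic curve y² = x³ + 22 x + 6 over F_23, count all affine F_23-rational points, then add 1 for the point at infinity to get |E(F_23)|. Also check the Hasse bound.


Affine points = {(0, 11), (0, 12), (1, 11), (1, 12), (2, 9), (2, 14), (6, 3), (6, 20), (8, 2), (8, 21), (9, 6), (9, 17), (15, 10), (15, 13), (17, 7), (17, 16), (18, 1), (18, 22), (21, 0), (22, 11), (22, 12)}; affine count = 21; |E(F_23)| = 22.

Discriminant check: Δ ∝ 4a³ + 27b² = 4·22³ + 27·6² = 4·10648 + 27·36 ≡ 2 (mod 23). Nonzero ⇒ E is nonsingular.
For each x ∈ F_23, compute rhs = x³ + 22·x + 6 mod 23, then count y ∈ F_23 with y² ≡ rhs.
  x = 0: rhs = 6, matching y values: 11, 12 (2 points).
  x = 1: rhs = 6, matching y values: 11, 12 (2 points).
  x = 2: rhs = 12, matching y values: 9, 14 (2 points).
  x = 3: rhs = 7, matching y values: none (0 points).
  x = 4: rhs = 20, matching y values: none (0 points).
  x = 5: rhs = 11, matching y values: none (0 points).
  x = 6: rhs = 9, matching y values: 3, 20 (2 points).
  x = 7: rhs = 20, matching y values: none (0 points).
  x = 8: rhs = 4, matching y values: 2, 21 (2 points).
  x = 9: rhs = 13, matching y values: 6, 17 (2 points).
  x = 10: rhs = 7, matching y values: none (0 points).
  x = 11: rhs = 15, matching y values: none (0 points).
  x = 12: rhs = 20, matching y values: none (0 points).
  x = 13: rhs = 5, matching y values: none (0 points).
  x = 14: rhs = 22, matching y values: none (0 points).
  x = 15: rhs = 8, matching y values: 10, 13 (2 points).
  x = 16: rhs = 15, matching y values: none (0 points).
  x = 17: rhs = 3, matching y values: 7, 16 (2 points).
  x = 18: rhs = 1, matching y values: 1, 22 (2 points).
  x = 19: rhs = 15, matching y values: none (0 points).
  x = 20: rhs = 5, matching y values: none (0 points).
  x = 21: rhs = 0, matching y values: 0 (1 points).
  x = 22: rhs = 6, matching y values: 11, 12 (2 points).
Total affine count: 21.
Full point count |E(F_23)| = 21 + 1 = 22.
Hasse bound: |22 − (23+1)| = |-2| = 2 ≤ 2√23 ≈ 9.5917 ✓.


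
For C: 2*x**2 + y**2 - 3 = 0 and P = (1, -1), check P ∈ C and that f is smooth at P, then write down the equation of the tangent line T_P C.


Tangent line at P: 4*x - 2*y - 6 = 0.

Step 1: f(1, -1) = 0, so P lies on C.
Step 2: partial derivatives
  f_x(x, y) = 4*x, f_y(x, y) = 2*y.
  f_x(P) = 4, f_y(P) = -2 (gradient nonzero, so P is smooth).
Step 3: tangent line at P: 4·(x − 1) + -2·(y − -1) = 0.
Expanding: 4*x - 2*y - 6 = 0.


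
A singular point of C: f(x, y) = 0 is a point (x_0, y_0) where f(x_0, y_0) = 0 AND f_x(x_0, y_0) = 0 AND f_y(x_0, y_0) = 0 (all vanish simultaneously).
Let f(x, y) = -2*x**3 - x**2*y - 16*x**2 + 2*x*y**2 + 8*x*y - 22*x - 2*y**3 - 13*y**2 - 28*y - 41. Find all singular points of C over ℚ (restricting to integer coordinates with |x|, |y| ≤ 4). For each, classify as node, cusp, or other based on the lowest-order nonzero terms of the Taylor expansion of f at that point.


Singular points: {(-2, -3)}; classification: node.

Compute partial derivatives:
  f_x = -6*x**2 - 2*x*y - 32*x + 2*y**2 + 8*y - 22.
  f_y = -x**2 + 4*x*y + 8*x - 6*y**2 - 26*y - 28.
Scan x_0 ∈ {−4, ..., 4}. For each x_0, f_y(x_0, y) is a polynomial in y; find its integer roots y ∈ {−4, ..., 4}, then test f_x and f at those candidates.
  x = -4: f_y(-4, y) = -6*y**2 - 42*y - 76; no integer root y with |y| ≤ 4.
  x = -3: f_y(-3, y) = -6*y**2 - 38*y - 61; no integer root y with |y| ≤ 4.
  x = -2: f_y(-2, y) = -6*y**2 - 34*y - 48; vanishes at y ∈ {-3}. (-2, -3): f_x = 0, f = 0 — SINGULAR.
  x = -1: f_y(-1, y) = -6*y**2 - 30*y - 37; no integer root y with |y| ≤ 4.
  x = 0: f_y(0, y) = -6*y**2 - 26*y - 28; vanishes at y ∈ {-2}. (0, -2): f_x = -30 ≠ 0.
  x = 1: f_y(1, y) = -6*y**2 - 22*y - 21; no integer root y with |y| ≤ 4.
  x = 2: f_y(2, y) = -6*y**2 - 18*y - 16; no integer root y with |y| ≤ 4.
  x = 3: f_y(3, y) = -6*y**2 - 14*y - 13; no integer root y with |y| ≤ 4.
  x = 4: f_y(4, y) = -6*y**2 - 10*y - 12; no integer root y with |y| ≤ 4.
Only singular point on the grid: (-2, -3).
Classify: substitute x = -2 + u, y = -3 + v and expand: f = -2*u**3 - u**2*v - u**2 + 2*u*v**2 - 2*v**3 + v**2.
No constant or linear terms (consistent with a singular point). Quadratic part: -u**2 + v**2. Cubic part: -2*u**3 - u**2*v + 2*u*v**2 - 2*v**3.
The quadratic part v**2 - u**2 = (v − u)(v + u) splits into two distinct linear factors, so there are two distinct tangent lines y − -3 = ±(x − -2) — this is a node (ordinary double point).
Classification: node.


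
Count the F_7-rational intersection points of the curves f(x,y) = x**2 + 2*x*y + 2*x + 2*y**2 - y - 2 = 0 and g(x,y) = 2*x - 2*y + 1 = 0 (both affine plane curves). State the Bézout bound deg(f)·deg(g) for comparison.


Common zeros: {(1, 5)}; count = 1; Bézout bound = 2.

deg(f) = 2, deg(g) = 1, so Bézout bound = 2.
Scan x ∈ F_7. For each x, list the y ∈ F_7 with f(x, y) ≡ 0 and those with g(x, y) ≡ 0 (mod 7); the common zeros in that column are the intersection.
  x = 0: f ≡ 0 at y ∈ ∅; g ≡ 0 at y ∈ {4}; common: ∅.
  x = 1: f ≡ 0 at y ∈ {5}; g ≡ 0 at y ∈ {5}; common: {5}.
  x = 2: f ≡ 0 at y ∈ ∅; g ≡ 0 at y ∈ {6}; common: ∅.
  x = 3: f ≡ 0 at y ∈ ∅; g ≡ 0 at y ∈ {0}; common: ∅.
  x = 4: f ≡ 0 at y ∈ ∅; g ≡ 0 at y ∈ {1}; common: ∅.
  x = 5: f ≡ 0 at y ∈ ∅; g ≡ 0 at y ∈ {2}; common: ∅.
  x = 6: f ≡ 0 at y ∈ ∅; g ≡ 0 at y ∈ {3}; common: ∅.
Collecting: common zeros = {(1, 5)}, so the count is 1.
Comparison with the Bézout bound: 1 ≤ 2 = deg(f)·deg(g), as expected for curves with no common component (the affine F_7-count falls short of the bound because intersections may lie at infinity, over extension fields, or carry multiplicity).


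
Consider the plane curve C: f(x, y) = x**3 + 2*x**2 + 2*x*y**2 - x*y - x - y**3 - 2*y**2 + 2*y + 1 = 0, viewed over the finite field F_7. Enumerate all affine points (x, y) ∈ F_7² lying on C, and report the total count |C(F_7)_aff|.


Affine F_7-points: {(0, 1), (1, 3), (3, 2), (3, 3), (3, 6), (4, 2), (5, 1), (5, 2), (5, 5)}; count = 9.

For each of the 49 pairs (x, y) ∈ F_7², evaluate f(x, y) mod 7. Record the zeros.
  x = 0: [0↦1, 1↦0, 2↦3, 3↦4, 4↦4, 5↦4, 6↦5]  zeros at y ∈ {1}
  x = 1: [0↦3, 1↦3, 2↦4, 3↦0, 4↦6, 5↦2, 6↦3]  zeros at y ∈ {3}
  x = 2: [0↦1, 1↦2, 2↦1, 3↦6, 4↦4, 5↦3, 6↦4]  zeros at y ∈ ∅
  x = 3: [0↦1, 1↦3, 2↦0, 3↦0, 4↦4, 5↦6, 6↦0]  zeros at y ∈ {2, 3, 6}
  x = 4: [0↦2, 1↦5, 2↦0, 3↦2, 4↦5, 5↦3, 6↦4]  zeros at y ∈ {2}
  x = 5: [0↦3, 1↦0, 2↦0, 3↦4, 4↦6, 5↦0, 6↦1]  zeros at y ∈ {1, 2, 5}
  x = 6: [0↦3, 1↦1, 2↦6, 3↦5, 4↦6, 5↦3, 6↦4]  zeros at y ∈ ∅
Collecting zeros: affine points = {(0, 1), (1, 3), (3, 2), (3, 3), (3, 6), (4, 2), (5, 1), (5, 2), (5, 5)}.
Total count |C(F_7)_aff| = 9.


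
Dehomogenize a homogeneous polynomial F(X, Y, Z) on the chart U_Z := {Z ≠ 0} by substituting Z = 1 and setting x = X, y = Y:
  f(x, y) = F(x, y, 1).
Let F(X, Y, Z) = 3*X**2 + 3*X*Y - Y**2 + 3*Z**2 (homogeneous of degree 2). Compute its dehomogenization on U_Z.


f(x, y) = 3*x**2 + 3*x*y - y**2 + 3

On U_Z we set Z = 1. Each monomial c·X^i·Y^j·Z^k in F becomes c·x^i·y^j·1^k = c·x^i·y^j.
Substituting Z = 1: F(X, Y, 1) = 3*x**2 + 3*x*y - y**2 + 3.
Note: deg(f) ≤ deg(F) = 2; strict inequality happens when F is divisible by Z (lost terms).


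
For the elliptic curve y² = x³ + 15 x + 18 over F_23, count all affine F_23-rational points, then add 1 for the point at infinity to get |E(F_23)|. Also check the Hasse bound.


Affine points = {(0, 8), (0, 15), (4, 2), (4, 21), (6, 5), (6, 18), (7, 11), (7, 12), (8, 11), (8, 12), (9, 10), (9, 13), (10, 8), (10, 15), (13, 8), (13, 15), (18, 5), (18, 18), (19, 3), (19, 20), (21, 7), (21, 16), (22, 5), (22, 18)}; affine count = 24; |E(F_23)| = 25.

Discriminant check: Δ ∝ 4a³ + 27b² = 4·15³ + 27·18² = 4·3375 + 27·324 ≡ 7 (mod 23). Nonzero ⇒ E is nonsingular.
For each x ∈ F_23, compute rhs = x³ + 15·x + 18 mod 23, then count y ∈ F_23 with y² ≡ rhs.
  x = 0: rhs = 18, matching y values: 8, 15 (2 points).
  x = 1: rhs = 11, matching y values: none (0 points).
  x = 2: rhs = 10, matching y values: none (0 points).
  x = 3: rhs = 21, matching y values: none (0 points).
  x = 4: rhs = 4, matching y values: 2, 21 (2 points).
  x = 5: rhs = 11, matching y values: none (0 points).
  x = 6: rhs = 2, matching y values: 5, 18 (2 points).
  x = 7: rhs = 6, matching y values: 11, 12 (2 points).
  x = 8: rhs = 6, matching y values: 11, 12 (2 points).
  x = 9: rhs = 8, matching y values: 10, 13 (2 points).
  x = 10: rhs = 18, matching y values: 8, 15 (2 points).
  x = 11: rhs = 19, matching y values: none (0 points).
  x = 12: rhs = 17, matching y values: none (0 points).
  x = 13: rhs = 18, matching y values: 8, 15 (2 points).
  x = 14: rhs = 5, matching y values: none (0 points).
  x = 15: rhs = 7, matching y values: none (0 points).
  x = 16: rhs = 7, matching y values: none (0 points).
  x = 17: rhs = 11, matching y values: none (0 points).
  x = 18: rhs = 2, matching y values: 5, 18 (2 points).
  x = 19: rhs = 9, matching y values: 3, 20 (2 points).
  x = 20: rhs = 15, matching y values: none (0 points).
  x = 21: rhs = 3, matching y values: 7, 16 (2 points).
  x = 22: rhs = 2, matching y values: 5, 18 (2 points).
Total affine count: 24.
Full point count |E(F_23)| = 24 + 1 = 25.
Hasse bound: |25 − (23+1)| = |1| = 1 ≤ 2√23 ≈ 9.5917 ✓.


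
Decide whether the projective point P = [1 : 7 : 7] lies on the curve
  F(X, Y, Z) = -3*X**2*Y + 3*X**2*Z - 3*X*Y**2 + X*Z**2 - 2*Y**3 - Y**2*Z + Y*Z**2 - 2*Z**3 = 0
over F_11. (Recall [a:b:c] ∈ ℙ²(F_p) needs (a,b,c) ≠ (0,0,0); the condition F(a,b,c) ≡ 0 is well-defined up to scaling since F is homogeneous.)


F(1,7,7) ≡ 4 (mod 11); P is NOT on the curve.

Evaluate F(1, 7, 7) term-by-term (mod 11).
  -3*X**2*Y ↦ -3·1·7·1 = -21
  3*X**2*Z ↦ 3·1·1·7 = 21
  -3*X*Y**2 ↦ -3·1·49·1 = -147
  X*Z**2 ↦ 1·1·1·49 = 49
  -2*Y**3 ↦ -2·1·343·1 = -686
  -Y**2*Z ↦ -1·1·49·7 = -343
  Y*Z**2 ↦ 1·1·7·49 = 343
  -2*Z**3 ↦ -2·1·1·343 = -686
Sum: F(1, 7, 7) = (-21) + (21) + (-147) + (49) + (-686) + (-343) + (343) + (-686) = -1470.
Reducing mod 11: -1470 ≡ 4 (mod 11).
Since F(a, b, c) ≡ 4 ≠ 0 (mod 11), P does NOT lie on the curve.


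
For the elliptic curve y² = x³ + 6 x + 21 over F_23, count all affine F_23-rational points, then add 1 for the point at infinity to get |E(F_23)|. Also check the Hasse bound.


Affine points = {(2, 8), (2, 15), (8, 11), (8, 12), (10, 0), (12, 2), (12, 21), (15, 6), (15, 17), (16, 2), (16, 21), (18, 2), (18, 21), (19, 5), (19, 18), (21, 1), (21, 22)}; affine count = 17; |E(F_23)| = 18.

Discriminant check: Δ ∝ 4a³ + 27b² = 4·6³ + 27·21² = 4·216 + 27·441 ≡ 6 (mod 23). Nonzero ⇒ E is nonsingular.
For each x ∈ F_23, compute rhs = x³ + 6·x + 21 mod 23, then count y ∈ F_23 with y² ≡ rhs.
  x = 0: rhs = 21, matching y values: none (0 points).
  x = 1: rhs = 5, matching y values: none (0 points).
  x = 2: rhs = 18, matching y values: 8, 15 (2 points).
  x = 3: rhs = 20, matching y values: none (0 points).
  x = 4: rhs = 17, matching y values: none (0 points).
  x = 5: rhs = 15, matching y values: none (0 points).
  x = 6: rhs = 20, matching y values: none (0 points).
  x = 7: rhs = 15, matching y values: none (0 points).
  x = 8: rhs = 6, matching y values: 11, 12 (2 points).
  x = 9: rhs = 22, matching y values: none (0 points).
  x = 10: rhs = 0, matching y values: 0 (1 points).
  x = 11: rhs = 15, matching y values: none (0 points).
  x = 12: rhs = 4, matching y values: 2, 21 (2 points).
  x = 13: rhs = 19, matching y values: none (0 points).
  x = 14: rhs = 20, matching y values: none (0 points).
  x = 15: rhs = 13, matching y values: 6, 17 (2 points).
  x = 16: rhs = 4, matching y values: 2, 21 (2 points).
  x = 17: rhs = 22, matching y values: none (0 points).
  x = 18: rhs = 4, matching y values: 2, 21 (2 points).
  x = 19: rhs = 2, matching y values: 5, 18 (2 points).
  x = 20: rhs = 22, matching y values: none (0 points).
  x = 21: rhs = 1, matching y values: 1, 22 (2 points).
  x = 22: rhs = 14, matching y values: none (0 points).
Total affine count: 17.
Full point count |E(F_23)| = 17 + 1 = 18.
Hasse bound: |18 − (23+1)| = |-6| = 6 ≤ 2√23 ≈ 9.5917 ✓.


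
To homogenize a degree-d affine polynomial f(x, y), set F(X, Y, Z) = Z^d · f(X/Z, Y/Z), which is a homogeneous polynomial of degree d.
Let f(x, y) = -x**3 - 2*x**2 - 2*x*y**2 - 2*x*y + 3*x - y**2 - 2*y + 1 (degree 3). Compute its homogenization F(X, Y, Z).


F(X, Y, Z) = -X**3 - 2*X**2*Z - 2*X*Y**2 - 2*X*Y*Z + 3*X*Z**2 - Y**2*Z - 2*Y*Z**2 + Z**3

deg(f) = 3.
Substitute x = X/Z, y = Y/Z into f, then multiply by Z^3.
  monomial -1·x^3·y^0 ↦ -1·X^3·Y^0·Z^0.
  monomial -2·x^2·y^0 ↦ -2·X^2·Y^0·Z^1.
  monomial -2·x^1·y^2 ↦ -2·X^1·Y^2·Z^0.
  monomial -2·x^1·y^1 ↦ -2·X^1·Y^1·Z^1.
  monomial 3·x^1·y^0 ↦ 3·X^1·Y^0·Z^2.
  monomial -1·x^0·y^2 ↦ -1·X^0·Y^2·Z^1.
  monomial -2·x^0·y^1 ↦ -2·X^0·Y^1·Z^2.
  monomial 1·x^0·y^0 ↦ 1·X^0·Y^0·Z^3.
Collecting: F(X, Y, Z) = -X**3 - 2*X**2*Z - 2*X*Y**2 - 2*X*Y*Z + 3*X*Z**2 - Y**2*Z - 2*Y*Z**2 + Z**3.


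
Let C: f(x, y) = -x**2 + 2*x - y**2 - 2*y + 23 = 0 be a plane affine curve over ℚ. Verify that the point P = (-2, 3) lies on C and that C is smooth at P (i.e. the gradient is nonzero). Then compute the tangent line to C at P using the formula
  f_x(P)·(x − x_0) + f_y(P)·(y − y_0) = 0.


Tangent line at P: 6*x - 8*y + 36 = 0.

Step 1: f(-2, 3) = 0, so P lies on C.
Step 2: partial derivatives
  f_x(x, y) = 2 - 2*x, f_y(x, y) = -2*y - 2.
  f_x(P) = 6, f_y(P) = -8 (gradient nonzero, so P is smooth).
Step 3: tangent line at P: 6·(x − -2) + -8·(y − 3) = 0.
Expanding: 6*x - 8*y + 36 = 0.


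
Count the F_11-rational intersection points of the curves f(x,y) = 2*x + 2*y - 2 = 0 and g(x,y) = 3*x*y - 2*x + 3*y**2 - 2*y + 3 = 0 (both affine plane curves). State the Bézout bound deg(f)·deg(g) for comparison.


Common zeros: {(5, 7)}; count = 1; Bézout bound = 2.

deg(f) = 1, deg(g) = 2, so Bézout bound = 2.
Scan x ∈ F_11. For each x, list the y ∈ F_11 with f(x, y) ≡ 0 and those with g(x, y) ≡ 0 (mod 11); the common zeros in that column are the intersection.
  x = 0: f ≡ 0 at y ∈ {1}; g ≡ 0 at y ∈ {2, 6}; common: ∅.
  x = 1: f ≡ 0 at y ∈ {0}; g ≡ 0 at y ∈ {9}; common: ∅.
  x = 2: f ≡ 0 at y ∈ {10}; g ≡ 0 at y ∈ ∅; common: ∅.
  x = 3: f ≡ 0 at y ∈ {9}; g ≡ 0 at y ∈ ∅; common: ∅.
  x = 4: f ≡ 0 at y ∈ {8}; g ≡ 0 at y ∈ ∅; common: ∅.
  x = 5: f ≡ 0 at y ∈ {7}; g ≡ 0 at y ∈ {7}; common: {7}.
  x = 6: f ≡ 0 at y ∈ {6}; g ≡ 0 at y ∈ {3, 10}; common: ∅.
  x = 7: f ≡ 0 at y ∈ {5}; g ≡ 0 at y ∈ {0, 1}; common: ∅.
  x = 8: f ≡ 0 at y ∈ {4}; g ≡ 0 at y ∈ ∅; common: ∅.
  x = 9: f ≡ 0 at y ∈ {3}; g ≡ 0 at y ∈ ∅; common: ∅.
  x = 10: f ≡ 0 at y ∈ {2}; g ≡ 0 at y ∈ {4, 5}; common: ∅.
Collecting: common zeros = {(5, 7)}, so the count is 1.
Comparison with the Bézout bound: 1 ≤ 2 = deg(f)·deg(g), as expected for curves with no common component (the affine F_11-count falls short of the bound because intersections may lie at infinity, over extension fields, or carry multiplicity).


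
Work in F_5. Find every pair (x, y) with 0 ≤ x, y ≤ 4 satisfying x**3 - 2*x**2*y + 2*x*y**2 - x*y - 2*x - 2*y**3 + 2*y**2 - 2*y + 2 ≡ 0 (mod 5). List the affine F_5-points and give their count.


Affine F_5-points: {(0, 1), (0, 2), (0, 3), (2, 2), (2, 3), (4, 3)}; count = 6.

For each of the 25 pairs (x, y) ∈ F_5², evaluate f(x, y) mod 5. Record the zeros.
  x = 0: [0↦2, 1↦0, 2↦0, 3↦0, 4↦3]  zeros at y ∈ {1, 2, 3}
  x = 1: [0↦1, 1↦3, 2↦1, 3↦3, 4↦2]  zeros at y ∈ ∅
  x = 2: [0↦1, 1↦3, 2↦0, 3↦0, 4↦1]  zeros at y ∈ {2, 3}
  x = 3: [0↦3, 1↦1, 2↦3, 3↦2, 4↦1]  zeros at y ∈ ∅
  x = 4: [0↦3, 1↦3, 2↦1, 3↦0, 4↦3]  zeros at y ∈ {3}
Collecting zeros: affine points = {(0, 1), (0, 2), (0, 3), (2, 2), (2, 3), (4, 3)}.
Total count |C(F_5)_aff| = 6.


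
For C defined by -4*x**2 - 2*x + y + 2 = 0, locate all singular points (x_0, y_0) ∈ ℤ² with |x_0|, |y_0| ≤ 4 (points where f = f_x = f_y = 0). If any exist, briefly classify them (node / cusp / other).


No singular points in the scanned grid; C is smooth there.

Compute partial derivatives:
  f_x = -8*x - 2.
  f_y = 1.
f_y = 1 is a nonzero constant, so f_y never vanishes: no point (x, y) can satisfy f = f_x = f_y = 0. In particular no (x, y) ∈ {−4, ..., 4}² is singular; the curve is smooth.


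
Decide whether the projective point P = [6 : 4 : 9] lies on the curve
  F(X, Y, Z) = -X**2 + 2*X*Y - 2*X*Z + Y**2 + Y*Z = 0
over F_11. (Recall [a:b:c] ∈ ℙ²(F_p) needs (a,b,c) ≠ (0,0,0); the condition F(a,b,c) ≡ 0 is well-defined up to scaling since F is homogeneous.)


F(6,4,9) ≡ 0 (mod 11); P is on the curve.

Evaluate F(6, 4, 9) term-by-term (mod 11).
  -X**2 ↦ -1·36·1·1 = -36
  2*X*Y ↦ 2·6·4·1 = 48
  -2*X*Z ↦ -2·6·1·9 = -108
  Y**2 ↦ 1·1·16·1 = 16
  Y*Z ↦ 1·1·4·9 = 36
Sum: F(6, 4, 9) = (-36) + (48) + (-108) + (16) + (36) = -44.
Reducing mod 11: -44 ≡ 0 (mod 11).
Since F(a, b, c) ≡ 0 (mod 11), P lies on the curve.


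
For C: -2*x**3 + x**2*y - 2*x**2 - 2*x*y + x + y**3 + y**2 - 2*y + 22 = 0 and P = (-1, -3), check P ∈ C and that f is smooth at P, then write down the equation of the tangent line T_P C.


Tangent line at P: 11*x + 22*y + 77 = 0.

Step 1: f(-1, -3) = 0, so P lies on C.
Step 2: partial derivatives
  f_x(x, y) = -6*x**2 + 2*x*y - 4*x - 2*y + 1, f_y(x, y) = x**2 - 2*x + 3*y**2 + 2*y - 2.
  f_x(P) = 11, f_y(P) = 22 (gradient nonzero, so P is smooth).
Step 3: tangent line at P: 11·(x − -1) + 22·(y − -3) = 0.
Expanding: 11*x + 22*y + 77 = 0.


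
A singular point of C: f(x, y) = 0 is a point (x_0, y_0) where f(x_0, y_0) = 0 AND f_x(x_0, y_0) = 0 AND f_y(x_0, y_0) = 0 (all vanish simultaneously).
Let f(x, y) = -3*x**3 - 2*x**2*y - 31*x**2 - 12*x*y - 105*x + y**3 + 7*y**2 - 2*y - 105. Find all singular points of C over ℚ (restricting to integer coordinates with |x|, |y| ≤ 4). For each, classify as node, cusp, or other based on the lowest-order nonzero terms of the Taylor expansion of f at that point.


Singular points: {(-3, -2)}; classification: cusp.

Compute partial derivatives:
  f_x = -9*x**2 - 4*x*y - 62*x - 12*y - 105.
  f_y = -2*x**2 - 12*x + 3*y**2 + 14*y - 2.
Scan x_0 ∈ {−4, ..., 4}. For each x_0, f_y(x_0, y) is a polynomial in y; find its integer roots y ∈ {−4, ..., 4}, then test f_x and f at those candidates.
  x = -4: f_y(-4, y) = 3*y**2 + 14*y + 14; no integer root y with |y| ≤ 4.
  x = -3: f_y(-3, y) = 3*y**2 + 14*y + 16; vanishes at y ∈ {-2}. (-3, -2): f_x = 0, f = 0 — SINGULAR.
  x = -2: f_y(-2, y) = 3*y**2 + 14*y + 14; no integer root y with |y| ≤ 4.
  x = -1: f_y(-1, y) = 3*y**2 + 14*y + 8; vanishes at y ∈ {-4}. (-1, -4): f_x = -20 ≠ 0.
  x = 0: f_y(0, y) = 3*y**2 + 14*y - 2; no integer root y with |y| ≤ 4.
  x = 1: f_y(1, y) = 3*y**2 + 14*y - 16; no integer root y with |y| ≤ 4.
  x = 2: f_y(2, y) = 3*y**2 + 14*y - 34; no integer root y with |y| ≤ 4.
  x = 3: f_y(3, y) = 3*y**2 + 14*y - 56; no integer root y with |y| ≤ 4.
  x = 4: f_y(4, y) = 3*y**2 + 14*y - 82; no integer root y with |y| ≤ 4.
Only singular point on the grid: (-3, -2).
Classify: substitute x = -3 + u, y = -2 + v and expand: f = -3*u**3 - 2*u**2*v + v**3 + v**2.
No constant or linear terms (consistent with a singular point). Quadratic part: v**2. Cubic part: -3*u**3 - 2*u**2*v + v**3.
The quadratic part v**2 is a perfect square, so there is a single (double) tangent line v = 0, i.e. y = -2. Restricting the cubic part to that line (v = 0) leaves -3*u**3 ≠ 0, so f is not divisible by v and the branch is v² ≈ 3*u**3 to lowest order — this is a cusp.
Classification: cusp.
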